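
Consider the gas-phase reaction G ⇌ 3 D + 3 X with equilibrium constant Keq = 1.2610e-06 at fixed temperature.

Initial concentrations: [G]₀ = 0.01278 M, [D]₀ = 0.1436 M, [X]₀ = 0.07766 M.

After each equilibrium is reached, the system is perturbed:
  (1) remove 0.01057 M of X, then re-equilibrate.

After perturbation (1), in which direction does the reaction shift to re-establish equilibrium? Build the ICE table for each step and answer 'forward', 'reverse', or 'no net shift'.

Q₀ = 1.0852e-04 vs Keq = 1.2610e-06 ⇒ Q>K, reverse
Step 1:
                   G          D          X
  I          0.01278     0.1436    0.07766
  C          0.01488   -0.04464   -0.04464
  E          0.02766    0.09896    0.03302
  solve Keq expr → x = -0.01488; check Q = 1.2610e-06
Then remove 0.01057 M of X.
Step 2:
                   G          D          X
  I          0.02766    0.09896    0.02245
  C         -0.00245   0.007351   0.007351
  E          0.02521     0.1063     0.0298
  solve Keq expr → x = 0.00245; check Q = 1.2610e-06

Direction: forward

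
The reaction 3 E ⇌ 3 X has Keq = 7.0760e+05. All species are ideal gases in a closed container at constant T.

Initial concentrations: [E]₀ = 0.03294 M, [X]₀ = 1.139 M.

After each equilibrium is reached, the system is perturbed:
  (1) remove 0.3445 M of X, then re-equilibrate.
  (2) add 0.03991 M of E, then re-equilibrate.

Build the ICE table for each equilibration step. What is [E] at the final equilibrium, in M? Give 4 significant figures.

Q₀ = 4.1343e+04 vs Keq = 7.0760e+05 ⇒ Q<K, forward
Step 1:
                   E          X
  init       0.03294      1.139
  Δ         -0.01993    0.01993
  eq         0.01301      1.159
  solve Keq expr → x = 0.006645; check Q = 7.0760e+05
Then remove 0.3445 M of X.
Step 2:
                   E          X
  init       0.01301     0.8144
  Δ        -0.003823   0.003823
  eq        0.009182     0.8183
  solve Keq expr → x = 0.001274; check Q = 7.0760e+05
Then add 0.03991 M of E.
Step 3:
                   E          X
  init       0.04909     0.8183
  Δ         -0.03947    0.03947
  eq        0.009625     0.8577
  solve Keq expr → x = 0.01316; check Q = 7.0760e+05

[E]_eq = 0.009625 M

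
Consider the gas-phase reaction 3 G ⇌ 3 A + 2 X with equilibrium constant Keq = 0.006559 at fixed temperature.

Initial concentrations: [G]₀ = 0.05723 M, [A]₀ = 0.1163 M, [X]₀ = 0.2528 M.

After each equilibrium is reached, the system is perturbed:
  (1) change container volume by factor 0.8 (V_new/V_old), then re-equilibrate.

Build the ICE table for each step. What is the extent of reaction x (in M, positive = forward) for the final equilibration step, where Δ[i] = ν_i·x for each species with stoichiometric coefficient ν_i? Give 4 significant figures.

x = -0.002194 M

Q₀ = 0.5363 vs Keq = 0.006559 ⇒ Q>K, reverse
Step 1:
                   G          A          X
  I          0.05723     0.1163     0.2528
  C          0.05681   -0.05681   -0.03787
  E            0.114    0.05949     0.2149
  solve Keq expr → x = -0.01894; check Q = 0.006559
Then change container volume by factor 0.8 (V_new/V_old).
Step 2:
                   G          A          X
  I           0.1425    0.07437     0.2687
  C         0.006581  -0.006581  -0.004387
  E           0.1491    0.06779     0.2643
  solve Keq expr → x = -0.002194; check Q = 0.006559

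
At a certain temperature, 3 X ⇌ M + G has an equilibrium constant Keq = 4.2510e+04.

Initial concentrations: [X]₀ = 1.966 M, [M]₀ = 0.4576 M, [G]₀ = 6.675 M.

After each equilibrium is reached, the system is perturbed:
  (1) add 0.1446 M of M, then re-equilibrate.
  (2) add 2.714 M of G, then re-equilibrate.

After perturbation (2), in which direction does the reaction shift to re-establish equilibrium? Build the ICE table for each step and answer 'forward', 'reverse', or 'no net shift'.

Q₀ = 0.402 vs Keq = 4.2510e+04 ⇒ Q<K, forward
Step 1:
                  X         M         G
  I           1.966    0.4576     6.675
  C          -1.909    0.6362    0.6362
  E          0.0573     1.094     7.311
  solve Keq expr → x = 0.6362; check Q = 4.2510e+04
Then add 0.1446 M of M.
Step 2:
                  X         M         G
  I          0.0573     1.238     7.311
  C        0.002406 -8.0203e-04 -8.0203e-04
  E         0.05971     1.238      7.31
  solve Keq expr → x = -8.0203e-04; check Q = 4.2510e+04
Then add 2.714 M of G.
Step 3:
                  X         M         G
  I         0.05971     1.238     10.02
  C        0.006582 -0.002194 -0.002194
  E         0.06629     1.235     10.02
  solve Keq expr → x = -0.002194; check Q = 4.2510e+04

Direction: reverse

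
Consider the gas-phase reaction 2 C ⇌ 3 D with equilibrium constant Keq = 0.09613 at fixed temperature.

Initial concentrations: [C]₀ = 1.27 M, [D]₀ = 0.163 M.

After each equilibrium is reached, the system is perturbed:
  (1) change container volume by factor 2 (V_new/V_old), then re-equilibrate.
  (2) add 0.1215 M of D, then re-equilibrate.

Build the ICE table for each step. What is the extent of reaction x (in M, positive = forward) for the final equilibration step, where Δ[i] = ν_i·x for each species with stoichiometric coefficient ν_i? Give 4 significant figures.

Q₀ = 0.002685 vs Keq = 0.09613 ⇒ Q<K, forward
Step 1:
                    C           D
  I              1.27       0.163
  C            -0.209      0.3135
  E             1.061      0.4765
  solve Keq expr → x = 0.1045; check Q = 0.09613
Then change container volume by factor 2 (V_new/V_old).
Step 2:
                    C           D
  I            0.5305      0.2383
  C          -0.03292     0.04938
  E            0.4976      0.2876
  solve Keq expr → x = 0.01646; check Q = 0.09613
Then add 0.1215 M of D.
Step 3:
                    C           D
  I            0.4976      0.4091
  C           0.06471    -0.09707
  E            0.5623      0.3121
  solve Keq expr → x = -0.03236; check Q = 0.09613

x = -0.03236 M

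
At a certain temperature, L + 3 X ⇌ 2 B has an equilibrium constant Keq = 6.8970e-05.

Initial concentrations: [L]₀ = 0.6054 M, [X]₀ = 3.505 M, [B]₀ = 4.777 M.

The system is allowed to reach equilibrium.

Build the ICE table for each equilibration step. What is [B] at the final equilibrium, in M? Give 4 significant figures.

Q₀ = 0.8754 vs Keq = 6.8970e-05 ⇒ Q>K, reverse
Step 1:
                  L         X         B
  I          0.6054     3.505     4.777
  C           2.169     6.508    -4.339
  E           2.775     10.01    0.4383
  solve Keq expr → x = -2.169; check Q = 6.8970e-05

[B]_eq = 0.4383 M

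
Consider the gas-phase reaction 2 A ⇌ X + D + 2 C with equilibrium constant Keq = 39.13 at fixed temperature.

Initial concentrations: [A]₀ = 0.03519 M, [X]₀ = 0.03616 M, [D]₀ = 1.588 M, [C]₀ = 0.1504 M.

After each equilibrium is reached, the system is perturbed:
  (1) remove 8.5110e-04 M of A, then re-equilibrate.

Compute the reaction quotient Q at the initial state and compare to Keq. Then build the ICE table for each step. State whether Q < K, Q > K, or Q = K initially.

Q₀ = 1.049 vs Keq = 39.13 ⇒ Q<K, forward
Step 1:
                   A          X          D          C
  I          0.03519    0.03616      1.588     0.1504
  C         -0.02718    0.01359    0.01359    0.02718
  E         0.008013    0.04975      1.602     0.1776
  solve Keq expr → x = 0.01359; check Q = 39.13
Then remove 8.5110e-04 M of A.
Step 2:
                   A          X          D          C
  I         0.007162    0.04975      1.602     0.1776
  C       7.8332e-04 -3.9166e-04 -3.9166e-04 -7.8332e-04
  E         0.007945    0.04936      1.601     0.1768
  solve Keq expr → x = -3.9166e-04; check Q = 39.13

Q₀ = 1.049; Q < K (proceeds forward)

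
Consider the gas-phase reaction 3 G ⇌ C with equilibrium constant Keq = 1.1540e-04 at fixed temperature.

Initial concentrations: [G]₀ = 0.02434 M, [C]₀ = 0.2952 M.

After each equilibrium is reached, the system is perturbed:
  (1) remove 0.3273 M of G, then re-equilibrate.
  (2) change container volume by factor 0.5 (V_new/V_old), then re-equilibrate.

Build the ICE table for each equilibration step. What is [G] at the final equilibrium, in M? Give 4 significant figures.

[G]_eq = 1.165 M

Q₀ = 2.0472e+04 vs Keq = 1.1540e-04 ⇒ Q>K, reverse
Step 1:
                   G          C
  Initial    0.02434     0.2952
  Change      0.8853    -0.2951
  Equil       0.9097 8.6870e-05
  solve Keq expr → x = -0.2951; check Q = 1.1540e-04
Then remove 0.3273 M of G.
Step 2:
                   G          C
  Initial     0.5824 8.6870e-05
  Change  1.9216e-04 -6.4053e-05
  Equil       0.5826 2.2817e-05
  solve Keq expr → x = -6.4053e-05; check Q = 1.1540e-04
Then change container volume by factor 0.5 (V_new/V_old).
Step 3:
                   G          C
  Initial      1.165 4.5633e-05
  Change  -4.1012e-04 1.3671e-04
  Equil        1.165 1.8234e-04
  solve Keq expr → x = 1.3671e-04; check Q = 1.1540e-04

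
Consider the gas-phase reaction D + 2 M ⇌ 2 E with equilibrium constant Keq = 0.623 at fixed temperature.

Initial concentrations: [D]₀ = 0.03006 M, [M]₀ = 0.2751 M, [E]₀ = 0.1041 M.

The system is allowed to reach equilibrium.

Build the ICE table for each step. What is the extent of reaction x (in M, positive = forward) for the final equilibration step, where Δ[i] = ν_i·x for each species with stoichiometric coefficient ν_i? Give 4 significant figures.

Q₀ = 4.764 vs Keq = 0.623 ⇒ Q>K, reverse
Step 1:
                   D          M          E
  Initial    0.03006     0.2751     0.1041
  Change      0.0229    0.04581   -0.04581
  Equil      0.05296     0.3209    0.05829
  solve Keq expr → x = -0.0229; check Q = 0.623

x = -0.0229 M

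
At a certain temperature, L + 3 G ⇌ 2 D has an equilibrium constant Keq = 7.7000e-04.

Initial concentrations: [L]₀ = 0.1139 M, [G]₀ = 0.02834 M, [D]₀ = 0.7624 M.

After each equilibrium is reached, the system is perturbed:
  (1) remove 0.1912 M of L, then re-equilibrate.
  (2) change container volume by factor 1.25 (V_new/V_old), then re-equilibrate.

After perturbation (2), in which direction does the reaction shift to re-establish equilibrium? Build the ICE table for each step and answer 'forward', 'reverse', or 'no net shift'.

Direction: reverse

Q₀ = 2.2420e+05 vs Keq = 7.7000e-04 ⇒ Q>K, reverse
Step 1:
                   L          G          D
  I           0.1139    0.02834     0.7624
  C           0.3695      1.109     -0.739
  E           0.4834      1.137    0.02339
  solve Keq expr → x = -0.3695; check Q = 7.7000e-04
Then remove 0.1912 M of L.
Step 2:
                   L          G          D
  I           0.2922      1.137    0.02339
  C         0.002474   0.007422  -0.004948
  E           0.2947      1.144    0.01844
  solve Keq expr → x = -0.002474; check Q = 7.7000e-04
Then change container volume by factor 1.25 (V_new/V_old).
Step 3:
                   L          G          D
  I           0.2357     0.9154    0.01475
  C         0.001416   0.004248  -0.002832
  E           0.2372     0.9197    0.01192
  solve Keq expr → x = -0.001416; check Q = 7.7000e-04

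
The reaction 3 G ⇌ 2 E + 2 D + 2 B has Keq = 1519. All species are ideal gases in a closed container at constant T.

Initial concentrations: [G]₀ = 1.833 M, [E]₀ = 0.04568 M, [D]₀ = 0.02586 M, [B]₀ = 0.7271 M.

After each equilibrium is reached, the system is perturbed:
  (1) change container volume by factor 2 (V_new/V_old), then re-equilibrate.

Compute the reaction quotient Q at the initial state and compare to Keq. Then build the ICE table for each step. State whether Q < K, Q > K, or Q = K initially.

Q₀ = 1.1979e-07 vs Keq = 1519 ⇒ Q<K, forward
Step 1:
                  G         E         D         B
  init        1.833   0.04568   0.02586    0.7271
  Δ          -1.675     1.117     1.117     1.117
  eq          0.158     1.162     1.143     1.844
  solve Keq expr → x = 0.5583; check Q = 1519
Then change container volume by factor 2 (V_new/V_old).
Step 2:
                  G         E         D         B
  init      0.07901    0.5812    0.5713    0.9219
  Δ        -0.03653   0.02436   0.02436   0.02436
  eq        0.04248    0.6055    0.5956    0.9462
  solve Keq expr → x = 0.01218; check Q = 1519

Q₀ = 1.1979e-07; Q < K (proceeds forward)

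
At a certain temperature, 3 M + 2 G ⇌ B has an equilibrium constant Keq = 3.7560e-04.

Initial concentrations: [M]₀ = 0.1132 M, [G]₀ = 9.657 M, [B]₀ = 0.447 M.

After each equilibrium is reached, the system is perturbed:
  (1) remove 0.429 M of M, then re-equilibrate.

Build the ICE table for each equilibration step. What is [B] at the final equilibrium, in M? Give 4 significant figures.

Q₀ = 3.304 vs Keq = 3.7560e-04 ⇒ Q>K, reverse
Step 1:
                  M         G         B
  Initial    0.1132     9.657     0.447
  Change      1.115    0.7434   -0.3717
  Equil       1.228      10.4   0.07529
  solve Keq expr → x = -0.3717; check Q = 3.7560e-04
Then remove 0.429 M of M.
Step 2:
                  M         G         B
  Initial    0.7993      10.4   0.07529
  Change     0.1273   0.08488  -0.04244
  Equil      0.9266     10.49   0.03286
  solve Keq expr → x = -0.04244; check Q = 3.7560e-04

[B]_eq = 0.03286 M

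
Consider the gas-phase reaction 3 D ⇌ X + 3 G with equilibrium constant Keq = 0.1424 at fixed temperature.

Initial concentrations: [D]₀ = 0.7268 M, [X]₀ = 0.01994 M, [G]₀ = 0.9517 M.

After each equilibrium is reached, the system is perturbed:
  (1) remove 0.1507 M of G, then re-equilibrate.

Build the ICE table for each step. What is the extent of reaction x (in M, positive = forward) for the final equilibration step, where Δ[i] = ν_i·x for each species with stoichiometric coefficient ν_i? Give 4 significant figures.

Q₀ = 0.04477 vs Keq = 0.1424 ⇒ Q<K, forward
Step 1:
                  D         X         G
  I          0.7268   0.01994    0.9517
  C         -0.0613   0.02043    0.0613
  E          0.6655   0.04037     1.013
  solve Keq expr → x = 0.02043; check Q = 0.1424
Then remove 0.1507 M of G.
Step 2:
                  D         X         G
  I          0.6655   0.04037    0.8623
  C        -0.03143   0.01048   0.03143
  E          0.6341   0.05085    0.8937
  solve Keq expr → x = 0.01048; check Q = 0.1424

x = 0.01048 M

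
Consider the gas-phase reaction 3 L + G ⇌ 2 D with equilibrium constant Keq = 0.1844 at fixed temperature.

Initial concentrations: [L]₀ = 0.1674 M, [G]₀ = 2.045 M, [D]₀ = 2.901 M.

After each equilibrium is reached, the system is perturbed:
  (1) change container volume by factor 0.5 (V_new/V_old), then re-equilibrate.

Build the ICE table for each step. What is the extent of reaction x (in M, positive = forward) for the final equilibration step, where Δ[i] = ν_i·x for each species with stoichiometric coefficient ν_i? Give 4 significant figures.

Q₀ = 877.3 vs Keq = 0.1844 ⇒ Q>K, reverse
Step 1:
                  L         G         D
  init       0.1674     2.045     2.901
  Δ           1.699    0.5662    -1.132
  eq          1.866     2.611     1.769
  solve Keq expr → x = -0.5662; check Q = 0.1844
Then change container volume by factor 0.5 (V_new/V_old).
Step 2:
                  L         G         D
  init        3.732     5.222     3.537
  Δ          -1.026   -0.3421    0.6842
  eq          2.705      4.88     4.222
  solve Keq expr → x = 0.3421; check Q = 0.1844

x = 0.3421 M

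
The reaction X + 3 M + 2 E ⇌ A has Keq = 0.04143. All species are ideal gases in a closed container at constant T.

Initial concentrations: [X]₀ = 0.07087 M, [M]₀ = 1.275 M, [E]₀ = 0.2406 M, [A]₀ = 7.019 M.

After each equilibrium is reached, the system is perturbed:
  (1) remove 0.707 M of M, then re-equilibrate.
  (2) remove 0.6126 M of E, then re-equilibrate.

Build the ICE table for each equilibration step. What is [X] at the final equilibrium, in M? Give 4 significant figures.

Q₀ = 825.5 vs Keq = 0.04143 ⇒ Q>K, reverse
Step 1:
                   X          M          E          A
  I          0.07087      1.275     0.2406      7.019
  C           0.8042      2.413      1.608    -0.8042
  E           0.8751      3.688      1.849      6.215
  solve Keq expr → x = -0.8042; check Q = 0.04143
Then remove 0.707 M of M.
Step 2:
                   X          M          E          A
  I           0.8751      2.981      1.849      6.215
  C           0.1036     0.3107     0.2072    -0.1036
  E           0.9786      3.291      2.056      6.111
  solve Keq expr → x = -0.1036; check Q = 0.04143
Then remove 0.6126 M of E.
Step 3:
                   X          M          E          A
  I           0.9786      3.291      1.444      6.111
  C           0.1121     0.3362     0.2242    -0.1121
  E            1.091      3.628      1.668      5.999
  solve Keq expr → x = -0.1121; check Q = 0.04143

[X]_eq = 1.091 M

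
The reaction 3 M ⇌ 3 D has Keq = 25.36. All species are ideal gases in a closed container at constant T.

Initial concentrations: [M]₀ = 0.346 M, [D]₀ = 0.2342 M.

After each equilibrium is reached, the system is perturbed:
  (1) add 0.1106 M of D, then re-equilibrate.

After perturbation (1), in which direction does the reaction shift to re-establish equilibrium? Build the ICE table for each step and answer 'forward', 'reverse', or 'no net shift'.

Direction: reverse

Q₀ = 0.3101 vs Keq = 25.36 ⇒ Q<K, forward
Step 1:
                    M           D
  I             0.346      0.2342
  C           -0.1987      0.1987
  E            0.1473      0.4329
  solve Keq expr → x = 0.06622; check Q = 25.36
Then add 0.1106 M of D.
Step 2:
                    M           D
  I            0.1473      0.5435
  C           0.02809    -0.02809
  E            0.1754      0.5154
  solve Keq expr → x = -0.009362; check Q = 25.36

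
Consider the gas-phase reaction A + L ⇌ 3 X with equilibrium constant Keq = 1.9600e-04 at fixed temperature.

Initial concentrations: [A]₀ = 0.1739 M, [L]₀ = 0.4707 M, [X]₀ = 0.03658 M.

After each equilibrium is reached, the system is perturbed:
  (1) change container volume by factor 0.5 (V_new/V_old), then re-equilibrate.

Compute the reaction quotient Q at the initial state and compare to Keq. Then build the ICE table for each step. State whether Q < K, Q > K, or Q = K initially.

Q₀ = 5.9798e-04; Q > K (proceeds reverse)

Q₀ = 5.9798e-04 vs Keq = 1.9600e-04 ⇒ Q>K, reverse
Step 1:
                   A          L          X
  Initial     0.1739     0.4707    0.03658
  Change    0.003705   0.003705   -0.01111
  Equil       0.1776     0.4744    0.02547
  solve Keq expr → x = -0.003705; check Q = 1.9600e-04
Then change container volume by factor 0.5 (V_new/V_old).
Step 2:
                   A          L          X
  Initial     0.3552     0.9488    0.05093
  Change    0.003443   0.003443   -0.01033
  Equil       0.3587     0.9523     0.0406
  solve Keq expr → x = -0.003443; check Q = 1.9600e-04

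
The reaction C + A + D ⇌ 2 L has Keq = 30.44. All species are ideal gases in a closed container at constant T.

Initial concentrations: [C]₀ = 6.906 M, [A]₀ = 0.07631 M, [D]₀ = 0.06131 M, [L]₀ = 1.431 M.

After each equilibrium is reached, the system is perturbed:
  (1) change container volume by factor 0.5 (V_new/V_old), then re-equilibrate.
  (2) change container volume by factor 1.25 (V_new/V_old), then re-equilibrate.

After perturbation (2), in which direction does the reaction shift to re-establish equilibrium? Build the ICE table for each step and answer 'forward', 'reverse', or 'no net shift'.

Direction: reverse

Q₀ = 63.38 vs Keq = 30.44 ⇒ Q>K, reverse
Step 1:
                   C          A          D          L
  I            6.906    0.07631    0.06131      1.431
  C          0.02637    0.02637    0.02637   -0.05273
  E            6.932     0.1027    0.08768      1.378
  solve Keq expr → x = -0.02637; check Q = 30.44
Then change container volume by factor 0.5 (V_new/V_old).
Step 2:
                   C          A          D          L
  I            13.86     0.2054     0.1754      2.757
  C         -0.05022   -0.05022   -0.05022     0.1004
  E            13.81     0.1551     0.1251      2.857
  solve Keq expr → x = 0.05022; check Q = 30.44
Then change container volume by factor 1.25 (V_new/V_old).
Step 3:
                   C          A          D          L
  I            11.05     0.1241     0.1001      2.286
  C          0.01175    0.01175    0.01175    -0.0235
  E            11.06     0.1358     0.1118      2.262
  solve Keq expr → x = -0.01175; check Q = 30.44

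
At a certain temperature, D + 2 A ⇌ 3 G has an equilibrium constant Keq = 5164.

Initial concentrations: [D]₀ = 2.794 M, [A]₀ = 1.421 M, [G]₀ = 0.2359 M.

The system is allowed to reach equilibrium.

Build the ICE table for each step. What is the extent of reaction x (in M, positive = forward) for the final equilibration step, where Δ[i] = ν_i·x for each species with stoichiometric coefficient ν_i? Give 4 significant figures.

Q₀ = 0.002327 vs Keq = 5164 ⇒ Q<K, forward
Step 1:
                   D          A          G
  Initial      2.794      1.421     0.2359
  Change     -0.6936     -1.387      2.081
  Equil          2.1    0.03386      2.317
  solve Keq expr → x = 0.6936; check Q = 5164

x = 0.6936 M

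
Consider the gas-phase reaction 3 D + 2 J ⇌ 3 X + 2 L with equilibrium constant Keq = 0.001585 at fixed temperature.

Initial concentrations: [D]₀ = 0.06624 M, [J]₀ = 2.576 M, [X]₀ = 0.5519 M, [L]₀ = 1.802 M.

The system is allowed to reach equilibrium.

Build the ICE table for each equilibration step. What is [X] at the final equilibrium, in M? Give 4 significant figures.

[X]_eq = 0.09447 M

Q₀ = 283 vs Keq = 0.001585 ⇒ Q>K, reverse
Step 1:
                    D           J           X           L
  init        0.06624       2.576      0.5519       1.802
  Δ            0.4574       0.305     -0.4574      -0.305
  eq           0.5237       2.881     0.09447       1.497
  solve Keq expr → x = -0.1525; check Q = 0.001585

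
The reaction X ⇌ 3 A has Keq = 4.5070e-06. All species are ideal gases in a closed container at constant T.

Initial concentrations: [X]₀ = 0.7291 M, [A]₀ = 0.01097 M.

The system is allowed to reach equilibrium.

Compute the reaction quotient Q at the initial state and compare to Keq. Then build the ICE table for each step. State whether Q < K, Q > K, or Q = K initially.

Q₀ = 1.8106e-06; Q < K (proceeds forward)

Q₀ = 1.8106e-06 vs Keq = 4.5070e-06 ⇒ Q<K, forward
Step 1:
                    X           A
  I            0.7291     0.01097
  C         -0.001296    0.003888
  E            0.7278     0.01486
  solve Keq expr → x = 0.001296; check Q = 4.5070e-06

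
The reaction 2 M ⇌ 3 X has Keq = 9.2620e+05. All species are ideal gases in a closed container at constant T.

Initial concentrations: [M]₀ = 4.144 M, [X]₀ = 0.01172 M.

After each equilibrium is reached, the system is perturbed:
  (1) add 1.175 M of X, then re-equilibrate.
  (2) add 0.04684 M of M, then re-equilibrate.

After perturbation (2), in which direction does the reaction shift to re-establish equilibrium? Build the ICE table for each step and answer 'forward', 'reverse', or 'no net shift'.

Direction: forward

Q₀ = 9.3744e-08 vs Keq = 9.2620e+05 ⇒ Q<K, forward
Step 1:
                  M         X
  init        4.144   0.01172
  Δ          -4.128     6.192
  eq        0.01606     6.204
  solve Keq expr → x = 2.064; check Q = 9.2620e+05
Then add 1.175 M of X.
Step 2:
                  M         X
  init      0.01606     7.379
  Δ        0.004741 -0.007111
  eq         0.0208     7.372
  solve Keq expr → x = -0.00237; check Q = 9.2620e+05
Then add 0.04684 M of M.
Step 3:
                  M         X
  init      0.06764     7.372
  Δ        -0.04654   0.06982
  eq        0.02109     7.441
  solve Keq expr → x = 0.02327; check Q = 9.2620e+05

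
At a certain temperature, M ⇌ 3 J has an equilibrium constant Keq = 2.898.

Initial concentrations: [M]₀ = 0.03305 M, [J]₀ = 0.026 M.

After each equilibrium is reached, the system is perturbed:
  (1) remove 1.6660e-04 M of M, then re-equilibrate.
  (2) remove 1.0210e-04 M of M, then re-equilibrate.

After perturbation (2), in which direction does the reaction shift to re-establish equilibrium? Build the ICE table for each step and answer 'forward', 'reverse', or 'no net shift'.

Direction: reverse

Q₀ = 5.3180e-04 vs Keq = 2.898 ⇒ Q<K, forward
Step 1:
                  M         J
  Initial   0.03305     0.026
  Change    -0.0324   0.09721
  Equil   6.4547e-04    0.1232
  solve Keq expr → x = 0.0324; check Q = 2.898
Then remove 1.6660e-04 M of M.
Step 2:
                  M         J
  Initial 4.7887e-04    0.1232
  Change  1.5913e-04 -4.7738e-04
  Equil   6.3800e-04    0.1227
  solve Keq expr → x = -1.5913e-04; check Q = 2.898
Then remove 1.0210e-04 M of M.
Step 3:
                  M         J
  Initial 5.3590e-04    0.1227
  Change  9.7547e-05 -2.9264e-04
  Equil   6.3345e-04    0.1224
  solve Keq expr → x = -9.7547e-05; check Q = 2.898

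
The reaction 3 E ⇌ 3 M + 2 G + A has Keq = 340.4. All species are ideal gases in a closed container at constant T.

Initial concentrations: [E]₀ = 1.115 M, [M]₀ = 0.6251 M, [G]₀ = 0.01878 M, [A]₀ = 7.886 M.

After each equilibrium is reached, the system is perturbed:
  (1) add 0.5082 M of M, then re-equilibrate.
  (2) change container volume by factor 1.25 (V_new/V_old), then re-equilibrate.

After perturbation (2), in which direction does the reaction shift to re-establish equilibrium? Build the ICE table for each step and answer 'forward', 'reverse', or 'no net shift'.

Direction: forward

Q₀ = 4.9009e-04 vs Keq = 340.4 ⇒ Q<K, forward
Step 1:
                    E           M           G           A
  Initial       1.115      0.6251     0.01878       7.886
  Change      -0.8271      0.8271      0.5514      0.2757
  Equil        0.2879       1.452      0.5702       8.162
  solve Keq expr → x = 0.2757; check Q = 340.4
Then add 0.5082 M of M.
Step 2:
                    E           M           G           A
  Initial      0.2879        1.96      0.5702       8.162
  Change      0.06719    -0.06719    -0.04479     -0.0224
  Equil        0.3551       1.893      0.5254       8.139
  solve Keq expr → x = -0.0224; check Q = 340.4
Then change container volume by factor 1.25 (V_new/V_old).
Step 3:
                    E           M           G           A
  Initial      0.2841       1.515      0.4203       6.511
  Change     -0.04063     0.04063     0.02709     0.01354
  Equil        0.2435       1.555      0.4474       6.525
  solve Keq expr → x = 0.01354; check Q = 340.4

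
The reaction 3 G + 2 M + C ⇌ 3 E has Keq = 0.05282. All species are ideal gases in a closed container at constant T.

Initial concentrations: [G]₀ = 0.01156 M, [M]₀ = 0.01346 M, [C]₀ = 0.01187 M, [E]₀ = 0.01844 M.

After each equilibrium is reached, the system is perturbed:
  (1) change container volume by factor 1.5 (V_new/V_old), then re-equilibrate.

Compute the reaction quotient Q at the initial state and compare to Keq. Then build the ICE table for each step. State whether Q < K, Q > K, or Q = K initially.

Q₀ = 1.8874e+06; Q > K (proceeds reverse)

Q₀ = 1.8874e+06 vs Keq = 0.05282 ⇒ Q>K, reverse
Step 1:
                   G          M          C          E
  I          0.01156    0.01346    0.01187    0.01844
  C          0.01819    0.01212   0.006062   -0.01819
  E          0.02975    0.02558    0.01793 2.5364e-04
  solve Keq expr → x = -0.006062; check Q = 0.05282
Then change container volume by factor 1.5 (V_new/V_old).
Step 2:
                   G          M          C          E
  I          0.01983    0.01706    0.01195 1.6910e-04
  C       5.5825e-05 3.7217e-05 1.8608e-05 -5.5825e-05
  E          0.01989    0.01709    0.01197 1.1327e-04
  solve Keq expr → x = -1.8608e-05; check Q = 0.05282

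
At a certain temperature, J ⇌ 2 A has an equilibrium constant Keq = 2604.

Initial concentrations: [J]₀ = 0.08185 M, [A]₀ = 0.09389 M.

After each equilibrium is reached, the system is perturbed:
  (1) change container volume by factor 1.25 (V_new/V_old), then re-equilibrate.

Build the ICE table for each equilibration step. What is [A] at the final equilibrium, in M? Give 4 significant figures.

Q₀ = 0.1077 vs Keq = 2604 ⇒ Q<K, forward
Step 1:
                    J           A
  I           0.08185     0.09389
  C          -0.08182      0.1636
  E        2.5471e-05      0.2575
  solve Keq expr → x = 0.08182; check Q = 2604
Then change container volume by factor 1.25 (V_new/V_old).
Step 2:
                    J           A
  I        2.0377e-05       0.206
  C       -4.0741e-06  8.1481e-06
  E        1.6303e-05       0.206
  solve Keq expr → x = 4.0741e-06; check Q = 2604

[A]_eq = 0.206 M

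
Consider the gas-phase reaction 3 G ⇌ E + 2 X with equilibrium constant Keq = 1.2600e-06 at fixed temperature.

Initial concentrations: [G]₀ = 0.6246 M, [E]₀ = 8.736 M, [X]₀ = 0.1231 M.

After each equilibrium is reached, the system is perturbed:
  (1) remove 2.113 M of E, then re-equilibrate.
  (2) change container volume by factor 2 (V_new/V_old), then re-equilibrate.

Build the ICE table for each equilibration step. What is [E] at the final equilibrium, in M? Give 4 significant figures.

[E]_eq = 3.281 M

Q₀ = 0.5433 vs Keq = 1.2600e-06 ⇒ Q>K, reverse
Step 1:
                   G          E          X
  init        0.6246      8.736     0.1231
  Δ           0.1842   -0.06141    -0.1228
  eq          0.8088      8.675 2.7724e-04
  solve Keq expr → x = -0.06141; check Q = 1.2600e-06
Then remove 2.113 M of E.
Step 2:
                   G          E          X
  init        0.8088      6.562 2.7724e-04
  Δ       -6.2236e-05 2.0745e-05 4.1491e-05
  eq          0.8088      6.562 3.1873e-04
  solve Keq expr → x = 2.0745e-05; check Q = 1.2600e-06
Then change container volume by factor 2 (V_new/V_old).
Step 3:
                   G          E          X
  init        0.4044      3.281 1.5936e-04
  Δ                0          0          0
  eq          0.4044      3.281 1.5936e-04
  solve Keq expr → x = 0; check Q = 1.2600e-06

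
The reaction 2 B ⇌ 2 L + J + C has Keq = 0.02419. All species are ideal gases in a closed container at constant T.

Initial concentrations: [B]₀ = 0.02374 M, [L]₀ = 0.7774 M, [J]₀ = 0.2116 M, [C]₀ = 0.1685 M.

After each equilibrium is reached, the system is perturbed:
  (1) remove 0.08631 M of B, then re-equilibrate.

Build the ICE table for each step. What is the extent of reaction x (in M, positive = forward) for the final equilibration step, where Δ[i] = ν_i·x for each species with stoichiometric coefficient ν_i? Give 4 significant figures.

Q₀ = 38.23 vs Keq = 0.02419 ⇒ Q>K, reverse
Step 1:
                   B          L          J          C
  init       0.02374     0.7774     0.2116     0.1685
  Δ           0.2298    -0.2298    -0.1149    -0.1149
  eq          0.2535     0.5476    0.09671    0.05361
  solve Keq expr → x = -0.1149; check Q = 0.02419
Then remove 0.08631 M of B.
Step 2:
                   B          L          J          C
  init        0.1672     0.5476    0.09671    0.05361
  Δ          0.02674   -0.02674   -0.01337   -0.01337
  eq          0.1939     0.5209    0.08334    0.04024
  solve Keq expr → x = -0.01337; check Q = 0.02419

x = -0.01337 M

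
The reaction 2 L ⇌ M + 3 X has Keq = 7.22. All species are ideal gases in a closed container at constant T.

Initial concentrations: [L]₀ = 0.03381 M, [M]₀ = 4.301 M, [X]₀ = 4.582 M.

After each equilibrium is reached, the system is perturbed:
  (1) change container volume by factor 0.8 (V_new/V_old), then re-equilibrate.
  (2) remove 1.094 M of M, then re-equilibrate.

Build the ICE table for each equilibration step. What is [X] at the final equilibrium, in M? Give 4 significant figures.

Q₀ = 3.6195e+05 vs Keq = 7.22 ⇒ Q>K, reverse
Step 1:
                  L         M         X
  I         0.03381     4.301     4.582
  C           1.781   -0.8905    -2.672
  E           1.815      3.41      1.91
  solve Keq expr → x = -0.8905; check Q = 7.22
Then change container volume by factor 0.8 (V_new/V_old).
Step 2:
                  L         M         X
  I           2.269     4.263     2.388
  C          0.1512   -0.0756   -0.2268
  E            2.42     4.188     2.161
  solve Keq expr → x = -0.0756; check Q = 7.22
Then remove 1.094 M of M.
Step 3:
                  L         M         X
  I            2.42     3.094     2.161
  C         -0.1004   0.05018    0.1505
  E           2.319     3.144     2.312
  solve Keq expr → x = 0.05018; check Q = 7.22

[X]_eq = 2.312 M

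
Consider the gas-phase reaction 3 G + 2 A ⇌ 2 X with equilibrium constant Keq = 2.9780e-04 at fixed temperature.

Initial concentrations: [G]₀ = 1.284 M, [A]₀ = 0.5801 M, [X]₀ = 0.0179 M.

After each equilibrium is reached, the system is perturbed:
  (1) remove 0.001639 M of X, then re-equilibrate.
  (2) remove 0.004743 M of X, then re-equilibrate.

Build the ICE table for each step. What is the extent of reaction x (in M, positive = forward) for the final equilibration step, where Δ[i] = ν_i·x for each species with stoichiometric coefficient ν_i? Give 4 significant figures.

Q₀ = 4.4979e-04 vs Keq = 2.9780e-04 ⇒ Q>K, reverse
Step 1:
                   G          A          X
  Initial      1.284     0.5801     0.0179
  Change    0.004761   0.003174  -0.003174
  Equil        1.289     0.5833    0.01473
  solve Keq expr → x = -0.001587; check Q = 2.9780e-04
Then remove 0.001639 M of X.
Step 2:
                   G          A          X
  Initial      1.289     0.5833    0.01309
  Change   -0.002339   -0.00156    0.00156
  Equil        1.286     0.5817    0.01465
  solve Keq expr → x = 7.7982e-04; check Q = 2.9780e-04
Then remove 0.004743 M of X.
Step 3:
                   G          A          X
  Initial      1.286     0.5817   0.009904
  Change   -0.006772  -0.004515   0.004515
  Equil         1.28     0.5772    0.01442
  solve Keq expr → x = 0.002257; check Q = 2.9780e-04

x = 0.002257 M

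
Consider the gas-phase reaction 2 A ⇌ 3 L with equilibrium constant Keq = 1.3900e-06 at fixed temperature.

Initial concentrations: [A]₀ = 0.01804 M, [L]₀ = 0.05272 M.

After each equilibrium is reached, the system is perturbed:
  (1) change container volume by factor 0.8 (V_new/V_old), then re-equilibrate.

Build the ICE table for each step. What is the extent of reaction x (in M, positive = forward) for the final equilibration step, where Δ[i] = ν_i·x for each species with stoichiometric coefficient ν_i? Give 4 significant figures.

x = -4.5960e-05 M

Q₀ = 0.4502 vs Keq = 1.3900e-06 ⇒ Q>K, reverse
Step 1:
                  A         L
  Initial   0.01804   0.05272
  Change    0.03411  -0.05116
  Equil     0.05215  0.001558
  solve Keq expr → x = -0.01705; check Q = 1.3900e-06
Then change container volume by factor 0.8 (V_new/V_old).
Step 2:
                  A         L
  Initial   0.06519  0.001947
  Change  9.1920e-05 -1.3788e-04
  Equil     0.06528  0.001809
  solve Keq expr → x = -4.5960e-05; check Q = 1.3900e-06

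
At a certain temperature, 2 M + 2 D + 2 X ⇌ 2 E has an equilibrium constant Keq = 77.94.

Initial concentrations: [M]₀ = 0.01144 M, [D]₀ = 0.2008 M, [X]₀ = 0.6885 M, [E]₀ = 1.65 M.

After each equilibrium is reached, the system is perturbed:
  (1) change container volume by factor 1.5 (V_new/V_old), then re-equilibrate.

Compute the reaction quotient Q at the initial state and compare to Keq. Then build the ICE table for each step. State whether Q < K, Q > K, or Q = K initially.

Q₀ = 1.0884e+06 vs Keq = 77.94 ⇒ Q>K, reverse
Step 1:
                    M           D           X           E
  Initial     0.01144      0.2008      0.6885        1.65
  Change       0.2988      0.2988      0.2988     -0.2988
  Equil        0.3103      0.4996      0.9873       1.351
  solve Keq expr → x = -0.1494; check Q = 77.94
Then change container volume by factor 1.5 (V_new/V_old).
Step 2:
                    M           D           X           E
  Initial      0.2068      0.3331      0.6582      0.9008
  Change      0.08725     0.08725     0.08725    -0.08725
  Equil        0.2941      0.4203      0.7455      0.8135
  solve Keq expr → x = -0.04362; check Q = 77.94

Q₀ = 1.0884e+06; Q > K (proceeds reverse)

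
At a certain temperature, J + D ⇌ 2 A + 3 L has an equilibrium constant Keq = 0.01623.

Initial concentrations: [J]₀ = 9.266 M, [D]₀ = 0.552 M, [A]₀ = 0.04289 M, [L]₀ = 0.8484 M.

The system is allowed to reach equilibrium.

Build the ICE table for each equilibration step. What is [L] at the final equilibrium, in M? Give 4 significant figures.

Q₀ = 2.1963e-04 vs Keq = 0.01623 ⇒ Q<K, forward
Step 1:
                   J          D          A          L
  init         9.266      0.552    0.04289     0.8484
  Δ         -0.08965   -0.08965     0.1793     0.2689
  eq           9.176     0.4624     0.2222      1.117
  solve Keq expr → x = 0.08965; check Q = 0.01623

[L]_eq = 1.117 M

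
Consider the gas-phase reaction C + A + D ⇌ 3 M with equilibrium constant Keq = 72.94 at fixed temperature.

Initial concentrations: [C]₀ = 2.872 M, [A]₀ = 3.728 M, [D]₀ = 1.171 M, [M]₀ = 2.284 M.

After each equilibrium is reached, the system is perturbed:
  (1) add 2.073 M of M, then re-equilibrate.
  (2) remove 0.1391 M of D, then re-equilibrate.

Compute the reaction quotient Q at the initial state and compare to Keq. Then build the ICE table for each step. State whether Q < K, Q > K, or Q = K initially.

Q₀ = 0.9503; Q < K (proceeds forward)

Q₀ = 0.9503 vs Keq = 72.94 ⇒ Q<K, forward
Step 1:
                  C         A         D         M
  I           2.872     3.728     1.171     2.284
  C         -0.8814   -0.8814   -0.8814     2.644
  E           1.991     2.847    0.2896     4.928
  solve Keq expr → x = 0.8814; check Q = 72.94
Then add 2.073 M of M.
Step 2:
                  C         A         D         M
  I           1.991     2.847    0.2896     7.001
  C          0.2229    0.2229    0.2229   -0.6686
  E           2.213     3.069    0.5125     6.333
  solve Keq expr → x = -0.2229; check Q = 72.94
Then remove 0.1391 M of D.
Step 3:
                  C         A         D         M
  I           2.213     3.069    0.3734     6.333
  C         0.06777   0.06777   0.06777   -0.2033
  E           2.281     3.137    0.4411     6.129
  solve Keq expr → x = -0.06777; check Q = 72.94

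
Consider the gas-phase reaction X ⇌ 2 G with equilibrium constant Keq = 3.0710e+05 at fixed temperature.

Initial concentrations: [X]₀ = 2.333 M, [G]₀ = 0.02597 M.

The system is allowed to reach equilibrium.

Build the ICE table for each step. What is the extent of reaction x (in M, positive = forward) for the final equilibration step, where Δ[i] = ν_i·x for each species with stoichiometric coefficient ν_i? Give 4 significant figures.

Q₀ = 2.8909e-04 vs Keq = 3.0710e+05 ⇒ Q<K, forward
Step 1:
                   X          G
  init         2.333    0.02597
  Δ           -2.333      4.666
  eq      7.1681e-05      4.692
  solve Keq expr → x = 2.333; check Q = 3.0710e+05

x = 2.333 M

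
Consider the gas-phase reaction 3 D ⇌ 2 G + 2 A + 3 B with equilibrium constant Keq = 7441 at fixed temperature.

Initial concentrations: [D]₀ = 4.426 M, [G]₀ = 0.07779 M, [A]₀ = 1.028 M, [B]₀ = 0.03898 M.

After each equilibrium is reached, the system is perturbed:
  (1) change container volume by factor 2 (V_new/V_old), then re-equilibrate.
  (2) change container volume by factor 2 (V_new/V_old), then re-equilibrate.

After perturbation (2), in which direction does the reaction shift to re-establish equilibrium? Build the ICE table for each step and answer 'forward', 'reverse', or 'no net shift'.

Q₀ = 4.3684e-09 vs Keq = 7441 ⇒ Q<K, forward
Step 1:
                  D         G         A         B
  Initial     4.426   0.07779     1.028   0.03898
  Change     -3.634     2.423     2.423     3.634
  Equil      0.7916     2.501     3.451     3.673
  solve Keq expr → x = 1.211; check Q = 7441
Then change container volume by factor 2 (V_new/V_old).
Step 2:
                  D         G         A         B
  Initial    0.3958      1.25     1.725     1.837
  Change       -0.2    0.1333    0.1333       0.2
  Equil      0.1958     1.384     1.859     2.037
  solve Keq expr → x = 0.06666; check Q = 7441
Then change container volume by factor 2 (V_new/V_old).
Step 3:
                  D         G         A         B
  Initial   0.09792    0.6918    0.9294     1.018
  Change   -0.05446   0.03631   0.03631   0.05446
  Equil     0.04345    0.7281    0.9657     1.073
  solve Keq expr → x = 0.01815; check Q = 7441

Direction: forward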